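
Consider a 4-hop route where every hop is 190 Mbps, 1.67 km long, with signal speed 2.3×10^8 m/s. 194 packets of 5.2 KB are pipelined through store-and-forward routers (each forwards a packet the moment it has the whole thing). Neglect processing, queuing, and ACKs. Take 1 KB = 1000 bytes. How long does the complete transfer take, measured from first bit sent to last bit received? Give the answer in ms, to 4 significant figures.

43.16 ms

Per-hop transmission t_tx = L/R = 41600/190000000 = 0.218947 ms.
Per-hop propagation t_prop = 1670/2.3e+08 = 0.00726087 ms.
Pipeline fill: first packet needs 4·t_tx to clear all hops; remaining 193 packets each add one t_tx.
Total = (4+194-1)·t_tx + 4·t_prop = 197·0.218947 + 4·0.00726087 = 43.16 ms.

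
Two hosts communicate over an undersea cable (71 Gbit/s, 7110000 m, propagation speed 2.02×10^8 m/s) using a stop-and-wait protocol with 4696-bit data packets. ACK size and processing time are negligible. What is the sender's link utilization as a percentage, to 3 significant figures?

0.0000940 %

t_tx = L/R = 4696/71000000000 = 6.61408e-08 s.
t_prop = 7110000/202000000 = 0.035198 s; RTT = 0.070396 s.
Cycle = t_tx + RTT = 0.0703961 s.
Utilization = t_tx / cycle = 6.61408e-08/0.0703961 = 0.0000940 %.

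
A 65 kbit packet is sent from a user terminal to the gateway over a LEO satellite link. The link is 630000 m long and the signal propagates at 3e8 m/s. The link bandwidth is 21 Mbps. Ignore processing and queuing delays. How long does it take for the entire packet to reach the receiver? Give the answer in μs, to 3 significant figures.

5200 μs

L = 65000 bits.
Transmission delay = L/R = 65000 / 21000000 = 3095.24 μs.
Propagation delay = d/s = 630000 m / 300000000 m/s = 2100 μs.
Total = 5200 μs.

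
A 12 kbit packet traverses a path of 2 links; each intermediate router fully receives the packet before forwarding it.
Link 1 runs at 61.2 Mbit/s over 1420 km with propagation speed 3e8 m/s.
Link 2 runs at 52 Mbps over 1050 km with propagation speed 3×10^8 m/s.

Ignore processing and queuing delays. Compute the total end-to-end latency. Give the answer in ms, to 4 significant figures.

8.660 ms

L = 12000 bits.
Transmission delays (L/R per hop): 0.196078, 0.230769 ms; sum = 0.426848 ms.
Propagation delays (d/s per hop): 4.73333, 3.5 ms; sum = 8.23333 ms.
End-to-end = 8.660 ms.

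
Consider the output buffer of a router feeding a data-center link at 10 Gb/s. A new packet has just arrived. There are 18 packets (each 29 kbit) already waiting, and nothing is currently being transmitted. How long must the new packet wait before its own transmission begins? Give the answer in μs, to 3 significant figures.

52.2 μs

Each queued packet: L/R = 29000/10000000000 = 2.9 μs.
18 queued → 52.2 μs.
Queuing delay = 52.2 μs.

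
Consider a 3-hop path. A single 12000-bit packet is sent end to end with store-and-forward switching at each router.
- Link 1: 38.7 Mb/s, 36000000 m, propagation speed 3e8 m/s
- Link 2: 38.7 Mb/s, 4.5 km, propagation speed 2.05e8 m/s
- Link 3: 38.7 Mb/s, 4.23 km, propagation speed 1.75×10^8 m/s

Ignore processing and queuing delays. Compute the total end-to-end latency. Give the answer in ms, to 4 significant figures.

Transmission delay per hop = L/R = 12000/38700000 = 0.310078 ms; 3 hops → 0.930233 ms.
Propagation delays (d/s per hop): 120, 0.0219512, 0.0241714 ms; sum = 120.046 ms.
End-to-end = 121.0 ms.

121.0 ms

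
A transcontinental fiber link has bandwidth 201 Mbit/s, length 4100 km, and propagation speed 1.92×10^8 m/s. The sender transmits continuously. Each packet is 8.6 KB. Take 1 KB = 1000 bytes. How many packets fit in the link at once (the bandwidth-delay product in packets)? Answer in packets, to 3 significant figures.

Propagation delay = 4100000 / 192000000 = 0.0213542 s.
BDP = R × t_prop = 201000000 × 0.0213542 = 4292190 bits.
In packets of 68800 bits: 62.4 packets.

62.4 packets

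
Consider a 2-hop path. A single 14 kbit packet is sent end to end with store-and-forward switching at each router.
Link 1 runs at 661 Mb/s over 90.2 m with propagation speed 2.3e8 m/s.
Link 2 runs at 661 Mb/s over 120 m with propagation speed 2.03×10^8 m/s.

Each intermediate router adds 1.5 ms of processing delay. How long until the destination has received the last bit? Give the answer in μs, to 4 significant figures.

1543 μs

L = 14000 bits.
Transmission delay per hop = L/R = 14000/661000000 = 21.18 μs; 2 hops → 42.3601 μs.
Propagation delays (d/s per hop): 0.392174, 0.591133 μs; sum = 0.983307 μs.
Processing at 1 router(s): 1 × 1.5 ms = 1500 μs.
End-to-end = 1543 μs.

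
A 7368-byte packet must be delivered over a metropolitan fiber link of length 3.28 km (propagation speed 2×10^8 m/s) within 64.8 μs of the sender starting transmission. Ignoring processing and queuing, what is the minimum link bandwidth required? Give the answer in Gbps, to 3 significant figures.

1.22 Gbps

L = 58944 bits.
Propagation delay = 3280 / 200000000 = 16.4 μs.
Transmission budget = 64.8 − 16.4 = 48.4 μs.
R ≥ L / t_tx = 58944 bits / 4.84e-05 s = 1.22 Gbps.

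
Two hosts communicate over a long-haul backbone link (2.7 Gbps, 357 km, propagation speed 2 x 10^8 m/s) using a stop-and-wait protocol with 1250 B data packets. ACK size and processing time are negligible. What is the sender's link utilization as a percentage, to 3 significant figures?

0.104 %

t_tx = L/R = 10000/2700000000 = 3.7037e-06 s.
t_prop = 357000/200000000 = 0.001785 s; RTT = 0.00357 s.
Cycle = t_tx + RTT = 0.0035737 s.
Utilization = t_tx / cycle = 3.7037e-06/0.0035737 = 0.104 %.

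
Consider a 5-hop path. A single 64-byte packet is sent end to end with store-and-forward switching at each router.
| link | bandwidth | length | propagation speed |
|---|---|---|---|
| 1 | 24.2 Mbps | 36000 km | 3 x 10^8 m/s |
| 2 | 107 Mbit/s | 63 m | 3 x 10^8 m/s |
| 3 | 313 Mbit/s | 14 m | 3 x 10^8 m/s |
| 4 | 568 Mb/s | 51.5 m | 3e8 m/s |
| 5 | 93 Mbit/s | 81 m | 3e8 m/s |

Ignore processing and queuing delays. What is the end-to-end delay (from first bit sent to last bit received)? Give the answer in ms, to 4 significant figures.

L = 64 × 8 = 512 bits.
Transmission delays (L/R per hop): 0.021157, 0.00478505, 0.00163578, 0.000901408, 0.00550538 ms; sum = 0.0339846 ms.
Propagation delays (d/s per hop): 120, 0.00021, 4.66667e-05, 0.000171667, 0.00027 ms; sum = 120.001 ms.
End-to-end = 120.0 ms.

120.0 ms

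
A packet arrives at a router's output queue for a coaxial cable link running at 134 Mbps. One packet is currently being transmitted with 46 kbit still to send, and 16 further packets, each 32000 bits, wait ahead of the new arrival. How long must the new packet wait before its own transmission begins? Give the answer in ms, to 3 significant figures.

Each queued packet: L/R = 32000/134000000 = 0.238806 ms.
16 queued → 3.8209 ms.
Plus remaining 46000 bits of current packet: 0.343284 ms.
Queuing delay = 4.16 ms.

4.16 ms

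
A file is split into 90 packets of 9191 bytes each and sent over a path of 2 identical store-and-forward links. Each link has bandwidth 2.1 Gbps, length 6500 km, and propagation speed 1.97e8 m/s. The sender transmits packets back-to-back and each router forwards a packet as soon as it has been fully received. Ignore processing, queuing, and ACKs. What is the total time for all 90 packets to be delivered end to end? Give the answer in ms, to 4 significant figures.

Per-hop transmission t_tx = L/R = 73528/2100000000 = 0.0350133 ms.
Per-hop propagation t_prop = 6500000/197000000 = 32.9949 ms.
Pipeline fill: first packet needs 2·t_tx to clear all hops; remaining 89 packets each add one t_tx.
Total = (2+90-1)·t_tx + 2·t_prop = 91·0.0350133 + 2·32.9949 = 69.18 ms.

69.18 ms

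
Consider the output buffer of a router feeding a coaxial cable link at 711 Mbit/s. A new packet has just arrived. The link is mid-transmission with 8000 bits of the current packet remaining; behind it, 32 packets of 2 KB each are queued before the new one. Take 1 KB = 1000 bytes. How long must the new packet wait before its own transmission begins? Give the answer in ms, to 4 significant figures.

Each queued packet: L/R = 16000/711000000 = 0.0225035 ms.
32 queued → 0.720113 ms.
Plus remaining 8000 bits of current packet: 0.0112518 ms.
Queuing delay = 0.7314 ms.

0.7314 ms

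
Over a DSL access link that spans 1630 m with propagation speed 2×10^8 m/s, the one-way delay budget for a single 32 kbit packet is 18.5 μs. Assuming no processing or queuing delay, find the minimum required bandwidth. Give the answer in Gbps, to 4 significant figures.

Propagation delay = 1630 / 200000000 = 8.15 μs.
Transmission budget = 18.5 − 8.15 = 10.35 μs.
R ≥ L / t_tx = 32000 bits / 1.035e-05 s = 3.092 Gbps.

3.092 Gbps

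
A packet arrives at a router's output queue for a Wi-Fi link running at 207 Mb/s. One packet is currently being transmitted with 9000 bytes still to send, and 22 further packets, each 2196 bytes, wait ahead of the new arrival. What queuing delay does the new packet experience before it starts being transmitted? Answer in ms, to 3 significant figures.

2.21 ms

Each queued packet: L/R = 17568/207000000 = 0.0848696 ms.
22 queued → 1.86713 ms.
Plus remaining 72000 bits of current packet: 0.347826 ms.
Queuing delay = 2.21 ms.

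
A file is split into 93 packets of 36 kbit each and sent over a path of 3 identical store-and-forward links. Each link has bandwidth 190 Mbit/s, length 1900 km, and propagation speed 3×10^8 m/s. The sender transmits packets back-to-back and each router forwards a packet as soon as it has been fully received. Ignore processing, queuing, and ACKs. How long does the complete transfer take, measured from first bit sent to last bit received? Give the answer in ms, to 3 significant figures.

Per-hop transmission t_tx = L/R = 36000/190000000 = 0.189474 ms.
Per-hop propagation t_prop = 1900000/300000000 = 6.33333 ms.
Pipeline fill: first packet needs 3·t_tx to clear all hops; remaining 92 packets each add one t_tx.
Total = (3+93-1)·t_tx + 3·t_prop = 95·0.189474 + 3·6.33333 = 37.0 ms.

37.0 ms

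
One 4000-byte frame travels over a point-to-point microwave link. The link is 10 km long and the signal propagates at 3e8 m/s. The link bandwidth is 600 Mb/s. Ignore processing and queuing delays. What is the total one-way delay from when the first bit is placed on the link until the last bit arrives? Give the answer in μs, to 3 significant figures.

L = 4000 × 8 = 32000 bits.
Transmission delay = L/R = 32000 / 600000000 = 53.3333 μs.
Propagation delay = d/s = 10000 m / 300000000 m/s = 33.3333 μs.
Total = 86.7 μs.

86.7 μs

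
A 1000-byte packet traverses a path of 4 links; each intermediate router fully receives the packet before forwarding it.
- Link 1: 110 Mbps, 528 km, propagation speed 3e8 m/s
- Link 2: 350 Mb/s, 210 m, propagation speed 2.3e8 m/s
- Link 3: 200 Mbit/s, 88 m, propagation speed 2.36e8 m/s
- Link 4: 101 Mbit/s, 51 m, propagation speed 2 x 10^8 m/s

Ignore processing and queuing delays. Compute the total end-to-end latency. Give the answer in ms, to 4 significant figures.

L = 1000 × 8 = 8000 bits.
Transmission delays (L/R per hop): 0.0727273, 0.0228571, 0.04, 0.0792079 ms; sum = 0.214792 ms.
Propagation delays (d/s per hop): 1.76, 0.000913043, 0.000372881, 0.000255 ms; sum = 1.76154 ms.
End-to-end = 1.976 ms.

1.976 ms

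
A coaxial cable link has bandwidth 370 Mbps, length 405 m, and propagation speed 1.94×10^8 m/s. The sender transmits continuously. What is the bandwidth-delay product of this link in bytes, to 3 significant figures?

Propagation delay = 405 / 194000000 = 2.08763e-06 s.
BDP = R × t_prop = 370000000 × 2.08763e-06 = 772.423 bits.
In bytes: 772.423/8 = 96.6 bytes.

96.6 bytes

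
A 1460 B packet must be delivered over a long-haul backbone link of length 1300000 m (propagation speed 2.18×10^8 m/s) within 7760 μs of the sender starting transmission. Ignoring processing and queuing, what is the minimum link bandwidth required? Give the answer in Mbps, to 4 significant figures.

L = 11680 bits.
Propagation delay = 1300000 / 2.18e+08 = 5963.3 μs.
Transmission budget = 7760 − 5963.3 = 1796.7 μs.
R ≥ L / t_tx = 11680 bits / 0.0017967 s = 6.501 Mbps.

6.501 Mbps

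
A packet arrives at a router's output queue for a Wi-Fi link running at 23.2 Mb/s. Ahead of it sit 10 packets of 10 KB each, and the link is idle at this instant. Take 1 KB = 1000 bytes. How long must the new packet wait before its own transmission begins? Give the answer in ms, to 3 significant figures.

34.5 ms

Each queued packet: L/R = 80000/23200000 = 3.44828 ms.
10 queued → 34.4828 ms.
Queuing delay = 34.5 ms.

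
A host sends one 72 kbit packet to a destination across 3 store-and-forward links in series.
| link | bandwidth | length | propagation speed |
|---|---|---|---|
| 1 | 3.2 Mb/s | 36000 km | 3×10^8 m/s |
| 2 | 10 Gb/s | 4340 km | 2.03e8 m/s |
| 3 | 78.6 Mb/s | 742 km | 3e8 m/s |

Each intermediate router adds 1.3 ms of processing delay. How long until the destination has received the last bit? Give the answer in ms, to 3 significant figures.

L = 72000 bits.
Transmission delays (L/R per hop): 22.5, 0.0072, 0.916031 ms; sum = 23.4232 ms.
Propagation delays (d/s per hop): 120, 21.3793, 2.47333 ms; sum = 143.853 ms.
Processing at 2 router(s): 2 × 1.3 ms = 2.6 ms.
End-to-end = 170 ms.

170 ms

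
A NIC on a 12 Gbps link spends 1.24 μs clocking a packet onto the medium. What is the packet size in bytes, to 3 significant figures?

L = R × t_tx = 12000000000 b/s × 1.24e-06 s = 14880 bits.
In bytes: 14880 / 8 = 1860 bytes.

1860 bytes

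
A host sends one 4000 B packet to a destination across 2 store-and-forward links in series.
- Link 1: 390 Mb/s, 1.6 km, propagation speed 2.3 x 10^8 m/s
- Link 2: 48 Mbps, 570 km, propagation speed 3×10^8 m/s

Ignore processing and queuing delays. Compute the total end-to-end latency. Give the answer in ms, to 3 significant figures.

2.66 ms

L = 4000 × 8 = 32000 bits.
Transmission delays (L/R per hop): 0.0820513, 0.666667 ms; sum = 0.748718 ms.
Propagation delays (d/s per hop): 0.00695652, 1.9 ms; sum = 1.90696 ms.
End-to-end = 2.66 ms.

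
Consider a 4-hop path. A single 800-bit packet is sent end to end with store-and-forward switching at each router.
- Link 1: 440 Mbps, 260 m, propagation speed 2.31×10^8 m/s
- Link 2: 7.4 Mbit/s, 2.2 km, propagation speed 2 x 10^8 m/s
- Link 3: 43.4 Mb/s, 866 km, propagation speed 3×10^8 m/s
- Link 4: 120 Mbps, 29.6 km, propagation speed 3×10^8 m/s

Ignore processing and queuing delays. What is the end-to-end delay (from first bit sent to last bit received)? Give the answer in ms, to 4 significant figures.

Transmission delays (L/R per hop): 0.00181818, 0.108108, 0.0184332, 0.00666667 ms; sum = 0.135026 ms.
Propagation delays (d/s per hop): 0.00112554, 0.011, 2.88667, 0.0986667 ms; sum = 2.99746 ms.
End-to-end = 3.132 ms.

3.132 ms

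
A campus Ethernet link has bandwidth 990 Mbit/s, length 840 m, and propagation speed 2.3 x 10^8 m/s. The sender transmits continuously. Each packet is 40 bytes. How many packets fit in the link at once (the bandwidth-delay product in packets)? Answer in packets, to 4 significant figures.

11.30 packets

Propagation delay = 840 / 2.3e+08 = 3.65217e-06 s.
BDP = R × t_prop = 990000000 × 3.65217e-06 = 3615.65 bits.
In packets of 320 bits: 11.30 packets.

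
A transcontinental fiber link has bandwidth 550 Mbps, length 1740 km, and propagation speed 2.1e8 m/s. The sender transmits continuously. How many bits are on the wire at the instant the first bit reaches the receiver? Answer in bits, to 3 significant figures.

Propagation delay = 1740000 / 210000000 = 0.00828571 s.
BDP = R × t_prop = 550000000 × 0.00828571 = 4557140 bits.

4560000 bits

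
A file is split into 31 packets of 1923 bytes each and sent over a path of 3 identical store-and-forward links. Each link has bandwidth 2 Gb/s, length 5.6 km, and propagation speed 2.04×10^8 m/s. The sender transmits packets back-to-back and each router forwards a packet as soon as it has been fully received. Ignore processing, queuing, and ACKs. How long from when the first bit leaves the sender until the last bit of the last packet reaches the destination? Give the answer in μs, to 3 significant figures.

336 μs

Per-hop transmission t_tx = L/R = 15384/2000000000 = 7.692 μs.
Per-hop propagation t_prop = 5600/204000000 = 27.451 μs.
Pipeline fill: first packet needs 3·t_tx to clear all hops; remaining 30 packets each add one t_tx.
Total = (3+31-1)·t_tx + 3·t_prop = 33·7.692 + 3·27.451 = 336 μs.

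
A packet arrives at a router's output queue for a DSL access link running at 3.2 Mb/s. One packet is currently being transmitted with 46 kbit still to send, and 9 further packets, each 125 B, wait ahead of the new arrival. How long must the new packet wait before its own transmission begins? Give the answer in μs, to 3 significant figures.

Each queued packet: L/R = 1000/3200000 = 312.5 μs.
9 queued → 2812.5 μs.
Plus remaining 46000 bits of current packet: 14375 μs.
Queuing delay = 17200 μs.

17200 μs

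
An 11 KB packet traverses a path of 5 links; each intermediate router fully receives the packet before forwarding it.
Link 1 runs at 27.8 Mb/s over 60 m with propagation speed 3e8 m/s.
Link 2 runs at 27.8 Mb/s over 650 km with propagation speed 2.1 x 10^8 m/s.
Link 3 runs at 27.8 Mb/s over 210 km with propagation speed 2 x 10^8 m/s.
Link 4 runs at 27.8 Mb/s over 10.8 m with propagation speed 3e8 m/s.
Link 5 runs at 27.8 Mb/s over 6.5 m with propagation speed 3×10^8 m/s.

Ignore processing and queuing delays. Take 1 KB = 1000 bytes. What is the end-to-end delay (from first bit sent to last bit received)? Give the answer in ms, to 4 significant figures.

19.97 ms

L = 88000 bits.
Transmission delay per hop = L/R = 88000/27800000 = 3.16547 ms; 5 hops → 15.8273 ms.
Propagation delays (d/s per hop): 0.0002, 3.09524, 1.05, 3.6e-05, 2.16667e-05 ms; sum = 4.1455 ms.
End-to-end = 19.97 ms.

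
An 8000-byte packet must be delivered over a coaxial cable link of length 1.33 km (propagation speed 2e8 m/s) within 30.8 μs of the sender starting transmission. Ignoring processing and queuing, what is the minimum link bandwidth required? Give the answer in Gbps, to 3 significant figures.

L = 64000 bits.
Propagation delay = 1330 / 200000000 = 6.65 μs.
Transmission budget = 30.8 − 6.65 = 24.15 μs.
R ≥ L / t_tx = 64000 bits / 2.415e-05 s = 2.65 Gbps.

2.65 Gbps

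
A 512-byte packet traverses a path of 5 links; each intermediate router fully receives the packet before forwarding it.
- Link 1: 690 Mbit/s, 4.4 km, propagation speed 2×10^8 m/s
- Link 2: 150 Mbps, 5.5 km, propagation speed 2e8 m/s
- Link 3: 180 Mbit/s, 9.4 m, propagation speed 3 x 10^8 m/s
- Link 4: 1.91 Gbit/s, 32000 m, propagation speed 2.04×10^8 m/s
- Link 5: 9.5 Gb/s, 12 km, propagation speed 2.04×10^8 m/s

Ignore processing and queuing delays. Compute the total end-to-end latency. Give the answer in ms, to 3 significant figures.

0.324 ms

L = 512 × 8 = 4096 bits.
Transmission delays (L/R per hop): 0.00593623, 0.0273067, 0.0227556, 0.0021445, 0.000431158 ms; sum = 0.0585741 ms.
Propagation delays (d/s per hop): 0.022, 0.0275, 3.13333e-05, 0.156863, 0.0588235 ms; sum = 0.265218 ms.
End-to-end = 0.324 ms.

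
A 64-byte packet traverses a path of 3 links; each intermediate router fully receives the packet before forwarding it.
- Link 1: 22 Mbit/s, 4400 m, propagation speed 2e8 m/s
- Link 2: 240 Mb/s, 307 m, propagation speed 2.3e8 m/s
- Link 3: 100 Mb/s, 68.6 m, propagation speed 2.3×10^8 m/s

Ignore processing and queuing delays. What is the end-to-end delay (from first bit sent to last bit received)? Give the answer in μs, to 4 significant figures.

L = 64 × 8 = 512 bits.
Transmission delays (L/R per hop): 23.2727, 2.13333, 5.12 μs; sum = 30.5261 μs.
Propagation delays (d/s per hop): 22, 1.33478, 0.298261 μs; sum = 23.633 μs.
End-to-end = 54.16 μs.

54.16 μs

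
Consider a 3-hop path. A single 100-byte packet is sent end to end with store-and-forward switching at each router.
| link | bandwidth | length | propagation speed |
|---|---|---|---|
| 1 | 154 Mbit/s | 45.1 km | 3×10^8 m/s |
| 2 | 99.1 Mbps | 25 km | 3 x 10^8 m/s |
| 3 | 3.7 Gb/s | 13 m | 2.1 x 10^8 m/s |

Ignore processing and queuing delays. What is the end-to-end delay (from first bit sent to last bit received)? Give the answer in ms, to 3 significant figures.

0.247 ms

L = 100 × 8 = 800 bits.
Transmission delays (L/R per hop): 0.00519481, 0.00807265, 0.000216216 ms; sum = 0.0134837 ms.
Propagation delays (d/s per hop): 0.150333, 0.0833333, 6.19048e-05 ms; sum = 0.233729 ms.
End-to-end = 0.247 ms.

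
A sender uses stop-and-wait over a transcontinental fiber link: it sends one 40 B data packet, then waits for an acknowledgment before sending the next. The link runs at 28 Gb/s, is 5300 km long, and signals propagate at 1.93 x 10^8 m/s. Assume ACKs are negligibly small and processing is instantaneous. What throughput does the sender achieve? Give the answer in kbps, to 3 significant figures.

t_tx = L/R = 320/28000000000 = 1.14286e-08 s.
t_prop = 5300000/193000000 = 0.0274611 s; RTT = 0.0549223 s.
Cycle = t_tx + RTT = 0.0549223 s.
Throughput = L / cycle = 320 / 0.0549223 = 5.83 kbps.

5.83 kbps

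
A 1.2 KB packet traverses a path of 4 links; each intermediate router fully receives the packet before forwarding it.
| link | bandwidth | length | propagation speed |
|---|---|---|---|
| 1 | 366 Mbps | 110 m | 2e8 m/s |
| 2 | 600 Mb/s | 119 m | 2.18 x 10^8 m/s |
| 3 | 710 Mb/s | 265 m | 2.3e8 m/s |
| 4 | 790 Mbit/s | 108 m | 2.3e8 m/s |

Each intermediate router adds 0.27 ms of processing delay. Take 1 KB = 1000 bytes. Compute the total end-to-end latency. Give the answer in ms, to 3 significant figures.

L = 9600 bits.
Transmission delays (L/R per hop): 0.0262295, 0.016, 0.0135211, 0.0121519 ms; sum = 0.0679025 ms.
Propagation delays (d/s per hop): 0.00055, 0.000545872, 0.00115217, 0.000469565 ms; sum = 0.00271761 ms.
Processing at 3 router(s): 3 × 0.27 ms = 0.81 ms.
End-to-end = 0.881 ms.

0.881 ms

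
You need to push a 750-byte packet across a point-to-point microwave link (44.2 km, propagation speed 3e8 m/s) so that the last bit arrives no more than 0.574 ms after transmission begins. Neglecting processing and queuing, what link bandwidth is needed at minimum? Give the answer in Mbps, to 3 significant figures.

14.1 Mbps

L = 6000 bits.
Propagation delay = 44200 / 300000000 = 0.147333 ms.
Transmission budget = 0.574 − 0.147333 = 0.426667 ms.
R ≥ L / t_tx = 6000 bits / 0.000426667 s = 14.1 Mbps.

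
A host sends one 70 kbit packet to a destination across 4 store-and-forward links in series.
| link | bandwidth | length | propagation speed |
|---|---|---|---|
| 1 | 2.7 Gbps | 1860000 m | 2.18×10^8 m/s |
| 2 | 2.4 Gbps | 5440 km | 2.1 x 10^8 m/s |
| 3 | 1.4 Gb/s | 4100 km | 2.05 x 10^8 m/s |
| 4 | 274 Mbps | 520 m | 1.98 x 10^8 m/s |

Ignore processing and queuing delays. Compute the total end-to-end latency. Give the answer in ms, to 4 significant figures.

54.80 ms

L = 70000 bits.
Transmission delays (L/R per hop): 0.0259259, 0.0291667, 0.05, 0.255474 ms; sum = 0.360567 ms.
Propagation delays (d/s per hop): 8.53211, 25.9048, 20, 0.00262626 ms; sum = 54.4395 ms.
End-to-end = 54.80 ms.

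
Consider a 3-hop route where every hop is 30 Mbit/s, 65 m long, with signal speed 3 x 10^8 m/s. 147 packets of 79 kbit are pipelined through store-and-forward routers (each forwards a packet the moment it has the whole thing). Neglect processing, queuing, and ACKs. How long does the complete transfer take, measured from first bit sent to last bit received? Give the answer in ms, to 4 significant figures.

392.4 ms

Per-hop transmission t_tx = L/R = 79000/30000000 = 2.63333 ms.
Per-hop propagation t_prop = 65/300000000 = 0.000216667 ms.
Pipeline fill: first packet needs 3·t_tx to clear all hops; remaining 146 packets each add one t_tx.
Total = (3+147-1)·t_tx + 3·t_prop = 149·2.63333 + 3·0.000216667 = 392.4 ms.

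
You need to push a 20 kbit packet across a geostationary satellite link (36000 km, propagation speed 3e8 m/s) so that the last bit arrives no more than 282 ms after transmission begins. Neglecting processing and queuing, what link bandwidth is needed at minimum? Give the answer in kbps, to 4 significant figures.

123.5 kbps

Propagation delay = 36000000 / 300000000 = 120 ms.
Transmission budget = 282 − 120 = 162 ms.
R ≥ L / t_tx = 20000 bits / 0.162 s = 123.5 kbps.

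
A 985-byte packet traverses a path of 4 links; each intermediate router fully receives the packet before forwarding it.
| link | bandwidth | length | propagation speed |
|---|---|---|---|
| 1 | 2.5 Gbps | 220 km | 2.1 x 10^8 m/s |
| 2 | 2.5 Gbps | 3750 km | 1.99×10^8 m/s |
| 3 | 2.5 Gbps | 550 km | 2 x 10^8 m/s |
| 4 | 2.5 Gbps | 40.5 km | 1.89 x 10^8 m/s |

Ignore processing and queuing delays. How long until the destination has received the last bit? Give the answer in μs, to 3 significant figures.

22900 μs

L = 985 × 8 = 7880 bits.
Transmission delay per hop = L/R = 7880/2500000000 = 3.152 μs; 4 hops → 12.608 μs.
Propagation delays (d/s per hop): 1047.62, 18844.2, 2750, 214.286 μs; sum = 22856.1 μs.
End-to-end = 22900 μs.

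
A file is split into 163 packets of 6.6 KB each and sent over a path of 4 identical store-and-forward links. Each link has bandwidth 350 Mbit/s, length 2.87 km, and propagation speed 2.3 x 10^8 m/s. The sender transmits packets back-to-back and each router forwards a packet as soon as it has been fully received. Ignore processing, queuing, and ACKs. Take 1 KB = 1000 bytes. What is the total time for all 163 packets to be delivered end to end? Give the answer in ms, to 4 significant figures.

Per-hop transmission t_tx = L/R = 52800/350000000 = 0.150857 ms.
Per-hop propagation t_prop = 2870/2.3e+08 = 0.0124783 ms.
Pipeline fill: first packet needs 4·t_tx to clear all hops; remaining 162 packets each add one t_tx.
Total = (4+163-1)·t_tx + 4·t_prop = 166·0.150857 + 4·0.0124783 = 25.09 ms.

25.09 ms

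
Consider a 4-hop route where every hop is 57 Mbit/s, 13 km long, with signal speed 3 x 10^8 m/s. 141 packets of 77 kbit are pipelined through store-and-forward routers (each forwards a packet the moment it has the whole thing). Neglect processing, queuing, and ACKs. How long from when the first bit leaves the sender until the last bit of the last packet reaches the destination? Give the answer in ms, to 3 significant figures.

195 ms

Per-hop transmission t_tx = L/R = 77000/57000000 = 1.35088 ms.
Per-hop propagation t_prop = 13000/300000000 = 0.0433333 ms.
Pipeline fill: first packet needs 4·t_tx to clear all hops; remaining 140 packets each add one t_tx.
Total = (4+141-1)·t_tx + 4·t_prop = 144·1.35088 + 4·0.0433333 = 195 ms.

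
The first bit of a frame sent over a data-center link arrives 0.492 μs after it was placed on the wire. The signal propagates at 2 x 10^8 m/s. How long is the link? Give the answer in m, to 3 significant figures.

98.4 m

d = s × t_prop = 200000000 × 4.92e-07 = 98.4 m.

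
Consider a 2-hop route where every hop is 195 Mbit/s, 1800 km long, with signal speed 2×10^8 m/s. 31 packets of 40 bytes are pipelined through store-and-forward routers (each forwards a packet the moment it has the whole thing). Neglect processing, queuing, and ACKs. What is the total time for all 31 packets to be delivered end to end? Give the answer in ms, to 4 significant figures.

18.05 ms

Per-hop transmission t_tx = L/R = 320/195000000 = 0.00164103 ms.
Per-hop propagation t_prop = 1800000/200000000 = 9 ms.
Pipeline fill: first packet needs 2·t_tx to clear all hops; remaining 30 packets each add one t_tx.
Total = (2+31-1)·t_tx + 2·t_prop = 32·0.00164103 + 2·9 = 18.05 ms.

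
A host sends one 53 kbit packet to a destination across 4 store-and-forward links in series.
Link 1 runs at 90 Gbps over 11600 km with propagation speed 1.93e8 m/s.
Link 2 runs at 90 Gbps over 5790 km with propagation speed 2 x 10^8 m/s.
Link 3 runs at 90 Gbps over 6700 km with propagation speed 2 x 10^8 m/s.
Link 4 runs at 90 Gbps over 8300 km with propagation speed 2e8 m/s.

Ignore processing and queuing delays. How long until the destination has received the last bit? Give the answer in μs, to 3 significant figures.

L = 53000 bits.
Transmission delay per hop = L/R = 53000/90000000000 = 0.588889 μs; 4 hops → 2.35556 μs.
Propagation delays (d/s per hop): 60103.6, 28950, 33500, 41500 μs; sum = 164054 μs.
End-to-end = 164000 μs.

164000 μs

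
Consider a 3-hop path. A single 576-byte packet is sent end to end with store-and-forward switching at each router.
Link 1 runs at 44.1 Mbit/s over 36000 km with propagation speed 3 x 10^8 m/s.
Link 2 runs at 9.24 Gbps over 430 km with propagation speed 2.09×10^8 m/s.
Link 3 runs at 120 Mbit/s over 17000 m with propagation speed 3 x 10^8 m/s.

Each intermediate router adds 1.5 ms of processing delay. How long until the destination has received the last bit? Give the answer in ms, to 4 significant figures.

125.3 ms

L = 576 × 8 = 4608 bits.
Transmission delays (L/R per hop): 0.10449, 0.000498701, 0.0384 ms; sum = 0.143388 ms.
Propagation delays (d/s per hop): 120, 2.05742, 0.0566667 ms; sum = 122.114 ms.
Processing at 2 router(s): 2 × 1.5 ms = 3 ms.
End-to-end = 125.3 ms.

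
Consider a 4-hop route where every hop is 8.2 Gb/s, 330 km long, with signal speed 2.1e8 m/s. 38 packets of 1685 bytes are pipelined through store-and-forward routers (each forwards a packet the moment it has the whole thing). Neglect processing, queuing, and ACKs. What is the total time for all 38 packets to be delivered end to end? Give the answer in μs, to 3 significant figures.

Per-hop transmission t_tx = L/R = 13480/8.2e+09 = 1.6439 μs.
Per-hop propagation t_prop = 330000/210000000 = 1571.43 μs.
Pipeline fill: first packet needs 4·t_tx to clear all hops; remaining 37 packets each add one t_tx.
Total = (4+38-1)·t_tx + 4·t_prop = 41·1.6439 + 4·1571.43 = 6350 μs.

6350 μs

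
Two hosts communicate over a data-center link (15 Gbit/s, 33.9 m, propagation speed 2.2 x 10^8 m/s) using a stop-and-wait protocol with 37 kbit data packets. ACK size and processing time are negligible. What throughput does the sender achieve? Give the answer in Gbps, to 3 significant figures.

13.3 Gbps

t_tx = L/R = 37000/15000000000 = 2.46667e-06 s.
t_prop = 33.9/2.2e+08 = 1.54091e-07 s; RTT = 3.08182e-07 s.
Cycle = t_tx + RTT = 2.77485e-06 s.
Throughput = L / cycle = 37000 / 2.77485e-06 = 13.3 Gbps.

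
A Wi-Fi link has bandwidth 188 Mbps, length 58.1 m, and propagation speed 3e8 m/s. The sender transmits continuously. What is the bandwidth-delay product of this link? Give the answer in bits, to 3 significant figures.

36.4 bits

Propagation delay = 58.1 / 300000000 = 1.93667e-07 s.
BDP = R × t_prop = 188000000 × 1.93667e-07 = 36.4093 bits.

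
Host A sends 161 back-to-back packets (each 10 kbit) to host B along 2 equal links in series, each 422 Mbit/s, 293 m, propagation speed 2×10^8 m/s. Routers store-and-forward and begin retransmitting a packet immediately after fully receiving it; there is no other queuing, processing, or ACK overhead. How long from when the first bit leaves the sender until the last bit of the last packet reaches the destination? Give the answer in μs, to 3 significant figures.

Per-hop transmission t_tx = L/R = 10000/422000000 = 23.6967 μs.
Per-hop propagation t_prop = 293/200000000 = 1.465 μs.
Pipeline fill: first packet needs 2·t_tx to clear all hops; remaining 160 packets each add one t_tx.
Total = (2+161-1)·t_tx + 2·t_prop = 162·23.6967 + 2·1.465 = 3840 μs.

3840 μs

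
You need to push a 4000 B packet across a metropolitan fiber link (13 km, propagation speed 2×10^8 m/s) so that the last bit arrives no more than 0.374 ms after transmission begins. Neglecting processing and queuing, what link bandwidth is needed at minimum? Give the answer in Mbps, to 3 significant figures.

L = 32000 bits.
Propagation delay = 13000 / 200000000 = 0.065 ms.
Transmission budget = 0.374 − 0.065 = 0.309 ms.
R ≥ L / t_tx = 32000 bits / 0.000309 s = 104 Mbps.

104 Mbps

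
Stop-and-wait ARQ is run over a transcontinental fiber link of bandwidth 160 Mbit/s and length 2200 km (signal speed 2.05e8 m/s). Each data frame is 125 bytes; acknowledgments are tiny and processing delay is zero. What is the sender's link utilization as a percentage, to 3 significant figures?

0.0291 %

t_tx = L/R = 1000/160000000 = 6.25e-06 s.
t_prop = 2200000/2.05e+08 = 0.0107317 s; RTT = 0.0214634 s.
Cycle = t_tx + RTT = 0.0214697 s.
Utilization = t_tx / cycle = 6.25e-06/0.0214697 = 0.0291 %.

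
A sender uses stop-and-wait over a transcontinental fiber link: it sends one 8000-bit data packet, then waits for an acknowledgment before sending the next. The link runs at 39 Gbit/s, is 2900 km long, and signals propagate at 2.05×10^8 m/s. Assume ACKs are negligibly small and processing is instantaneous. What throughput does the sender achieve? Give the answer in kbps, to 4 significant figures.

282.8 kbps

t_tx = L/R = 8000/39000000000 = 2.05128e-07 s.
t_prop = 2900000/2.05e+08 = 0.0141463 s; RTT = 0.0282927 s.
Cycle = t_tx + RTT = 0.0282929 s.
Throughput = L / cycle = 8000 / 0.0282929 = 282.8 kbps.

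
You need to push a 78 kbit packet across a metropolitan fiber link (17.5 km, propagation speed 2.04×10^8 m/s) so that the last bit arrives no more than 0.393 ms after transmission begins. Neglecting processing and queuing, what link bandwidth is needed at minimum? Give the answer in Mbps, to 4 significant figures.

Propagation delay = 17500 / 204000000 = 0.0857843 ms.
Transmission budget = 0.393 − 0.0857843 = 0.307216 ms.
R ≥ L / t_tx = 78000 bits / 0.000307216 s = 253.9 Mbps.

253.9 Mbps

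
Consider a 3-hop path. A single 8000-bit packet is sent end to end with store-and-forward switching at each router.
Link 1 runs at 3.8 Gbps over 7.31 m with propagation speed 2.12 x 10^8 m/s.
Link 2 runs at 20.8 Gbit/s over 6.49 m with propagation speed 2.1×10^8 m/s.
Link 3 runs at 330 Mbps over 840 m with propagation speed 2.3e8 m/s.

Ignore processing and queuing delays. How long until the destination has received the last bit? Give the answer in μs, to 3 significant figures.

Transmission delays (L/R per hop): 2.10526, 0.384615, 24.2424 μs; sum = 26.7323 μs.
Propagation delays (d/s per hop): 0.0344811, 0.0309048, 3.65217 μs; sum = 3.71756 μs.
End-to-end = 30.4 μs.

30.4 μs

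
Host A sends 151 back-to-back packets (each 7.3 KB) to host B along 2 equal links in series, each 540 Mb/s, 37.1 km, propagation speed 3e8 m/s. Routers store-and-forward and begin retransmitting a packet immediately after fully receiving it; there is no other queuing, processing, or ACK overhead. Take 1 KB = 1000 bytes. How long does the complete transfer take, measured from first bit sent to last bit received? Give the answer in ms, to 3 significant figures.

16.7 ms

Per-hop transmission t_tx = L/R = 58400/540000000 = 0.108148 ms.
Per-hop propagation t_prop = 37100/300000000 = 0.123667 ms.
Pipeline fill: first packet needs 2·t_tx to clear all hops; remaining 150 packets each add one t_tx.
Total = (2+151-1)·t_tx + 2·t_prop = 152·0.108148 + 2·0.123667 = 16.7 ms.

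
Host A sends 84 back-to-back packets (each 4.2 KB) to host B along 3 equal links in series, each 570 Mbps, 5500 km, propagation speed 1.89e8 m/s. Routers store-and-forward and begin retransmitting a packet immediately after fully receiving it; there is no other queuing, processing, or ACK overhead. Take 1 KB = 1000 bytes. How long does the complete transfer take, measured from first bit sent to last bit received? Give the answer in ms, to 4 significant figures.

92.37 ms

Per-hop transmission t_tx = L/R = 33600/570000000 = 0.0589474 ms.
Per-hop propagation t_prop = 5500000/189000000 = 29.1005 ms.
Pipeline fill: first packet needs 3·t_tx to clear all hops; remaining 83 packets each add one t_tx.
Total = (3+84-1)·t_tx + 3·t_prop = 86·0.0589474 + 3·29.1005 = 92.37 ms.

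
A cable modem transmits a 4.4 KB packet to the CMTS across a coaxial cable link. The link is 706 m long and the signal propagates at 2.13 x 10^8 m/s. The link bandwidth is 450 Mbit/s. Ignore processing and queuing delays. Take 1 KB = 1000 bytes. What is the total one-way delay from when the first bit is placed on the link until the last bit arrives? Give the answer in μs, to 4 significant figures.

81.54 μs

L = 35200 bits.
Transmission delay = L/R = 35200 / 450000000 = 78.2222 μs.
Propagation delay = d/s = 706 m / 213000000 m/s = 3.31455 μs.
Total = 81.54 μs.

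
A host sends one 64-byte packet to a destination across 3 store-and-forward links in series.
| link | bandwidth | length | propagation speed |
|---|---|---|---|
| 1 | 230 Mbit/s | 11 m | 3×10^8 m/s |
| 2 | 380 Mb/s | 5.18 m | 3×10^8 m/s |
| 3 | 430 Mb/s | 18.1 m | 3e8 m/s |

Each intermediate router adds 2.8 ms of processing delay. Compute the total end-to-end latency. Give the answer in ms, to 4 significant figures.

L = 64 × 8 = 512 bits.
Transmission delays (L/R per hop): 0.00222609, 0.00134737, 0.0011907 ms; sum = 0.00476415 ms.
Propagation delays (d/s per hop): 3.66667e-05, 1.72667e-05, 6.03333e-05 ms; sum = 0.000114267 ms.
Processing at 2 router(s): 2 × 2.8 ms = 5.6 ms.
End-to-end = 5.605 ms.

5.605 ms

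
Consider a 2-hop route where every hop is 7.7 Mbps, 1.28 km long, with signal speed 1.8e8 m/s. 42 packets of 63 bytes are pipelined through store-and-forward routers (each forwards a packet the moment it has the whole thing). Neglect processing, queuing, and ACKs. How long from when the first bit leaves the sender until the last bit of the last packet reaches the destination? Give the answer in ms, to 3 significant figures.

Per-hop transmission t_tx = L/R = 504/7700000 = 0.0654545 ms.
Per-hop propagation t_prop = 1280/180000000 = 0.00711111 ms.
Pipeline fill: first packet needs 2·t_tx to clear all hops; remaining 41 packets each add one t_tx.
Total = (2+42-1)·t_tx + 2·t_prop = 43·0.0654545 + 2·0.00711111 = 2.83 ms.

2.83 ms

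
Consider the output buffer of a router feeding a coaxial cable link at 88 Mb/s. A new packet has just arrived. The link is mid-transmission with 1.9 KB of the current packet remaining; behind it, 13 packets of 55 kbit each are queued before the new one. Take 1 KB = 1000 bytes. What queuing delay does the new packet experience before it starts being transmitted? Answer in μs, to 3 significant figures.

Each queued packet: L/R = 55000/88000000 = 625 μs.
13 queued → 8125 μs.
Plus remaining 15200 bits of current packet: 172.727 μs.
Queuing delay = 8300 μs.

8300 μs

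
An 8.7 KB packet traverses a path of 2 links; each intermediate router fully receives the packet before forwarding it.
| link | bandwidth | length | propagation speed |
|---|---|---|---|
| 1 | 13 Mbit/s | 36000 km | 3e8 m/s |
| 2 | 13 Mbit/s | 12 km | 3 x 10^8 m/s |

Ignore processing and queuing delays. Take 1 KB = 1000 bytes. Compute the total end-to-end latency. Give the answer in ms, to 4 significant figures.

130.7 ms

L = 69600 bits.
Transmission delay per hop = L/R = 69600/13000000 = 5.35385 ms; 2 hops → 10.7077 ms.
Propagation delays (d/s per hop): 120, 0.04 ms; sum = 120.04 ms.
End-to-end = 130.7 ms.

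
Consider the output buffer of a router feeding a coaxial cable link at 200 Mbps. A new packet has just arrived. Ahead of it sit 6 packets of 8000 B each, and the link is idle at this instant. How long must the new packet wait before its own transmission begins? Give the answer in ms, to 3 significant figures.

1.92 ms

Each queued packet: L/R = 64000/200000000 = 0.32 ms.
6 queued → 1.92 ms.
Queuing delay = 1.92 ms.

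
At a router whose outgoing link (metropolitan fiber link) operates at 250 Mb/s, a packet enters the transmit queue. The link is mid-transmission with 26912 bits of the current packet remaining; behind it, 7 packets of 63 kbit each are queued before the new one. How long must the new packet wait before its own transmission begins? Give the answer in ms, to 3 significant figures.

1.87 ms

Each queued packet: L/R = 63000/250000000 = 0.252 ms.
7 queued → 1.764 ms.
Plus remaining 26912 bits of current packet: 0.107648 ms.
Queuing delay = 1.87 ms.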